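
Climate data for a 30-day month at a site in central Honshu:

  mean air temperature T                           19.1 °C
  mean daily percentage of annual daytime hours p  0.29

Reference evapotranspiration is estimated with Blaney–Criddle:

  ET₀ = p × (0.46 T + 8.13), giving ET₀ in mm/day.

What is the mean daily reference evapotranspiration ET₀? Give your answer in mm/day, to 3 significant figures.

4.91 mm/day

ET₀ = 0.29 × (0.46 × 19.1 + 8.13) = 0.29 × 16.916 = 4.9056 mm/d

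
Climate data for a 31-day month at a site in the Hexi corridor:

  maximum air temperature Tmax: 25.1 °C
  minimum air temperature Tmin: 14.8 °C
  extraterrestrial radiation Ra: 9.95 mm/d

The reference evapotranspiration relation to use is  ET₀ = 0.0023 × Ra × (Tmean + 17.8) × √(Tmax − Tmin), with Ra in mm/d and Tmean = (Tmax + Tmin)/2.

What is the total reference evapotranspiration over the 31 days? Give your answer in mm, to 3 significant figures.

86.0 mm

Tmean = (25.1 + 14.8)/2 = 19.95 °C
ET₀ = 0.0023 × 9.95 × (19.95 + 17.8) × √10.3 = 0.0023 × 9.95 × 37.75 × 3.2094 = 2.7726 mm/d
Over 31 days: 2.7726 × 31 = 85.951 mm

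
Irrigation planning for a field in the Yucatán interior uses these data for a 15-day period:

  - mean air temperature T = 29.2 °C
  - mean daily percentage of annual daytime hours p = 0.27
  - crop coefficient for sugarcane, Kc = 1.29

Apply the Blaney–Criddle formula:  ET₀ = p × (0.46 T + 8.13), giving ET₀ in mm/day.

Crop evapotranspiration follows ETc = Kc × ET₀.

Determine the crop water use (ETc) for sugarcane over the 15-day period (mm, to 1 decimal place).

ET₀ = 0.27 × (0.46 × 29.2 + 8.13) = 0.27 × 21.562 = 5.8217 mm/d
ETc = Kc × ET₀ = 1.29 × 5.8217 = 7.5100 mm/d
Over 15 days: 7.5100 × 15 = 112.650 mm

112.7 mm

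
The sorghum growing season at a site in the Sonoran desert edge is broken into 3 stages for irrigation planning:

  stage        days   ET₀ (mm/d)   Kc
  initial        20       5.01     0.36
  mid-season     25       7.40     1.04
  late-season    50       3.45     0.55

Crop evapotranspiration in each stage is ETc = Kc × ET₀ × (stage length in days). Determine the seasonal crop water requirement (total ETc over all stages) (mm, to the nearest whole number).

323 mm

initial: 0.36 × 5.01 × 20 = 36.07 mm
mid-season: 1.04 × 7.40 × 25 = 192.40 mm
late-season: 0.55 × 3.45 × 50 = 94.88 mm
Seasonal total = 323.35 mm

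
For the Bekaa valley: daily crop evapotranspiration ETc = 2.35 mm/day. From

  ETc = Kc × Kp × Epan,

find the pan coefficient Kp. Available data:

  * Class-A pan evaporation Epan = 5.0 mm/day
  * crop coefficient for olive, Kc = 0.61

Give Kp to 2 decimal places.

0.77

ETc = Kc × Kp × Epan  ⇒  Kp = ETc / (Kc × Epan)
Kp = 2.35 / (0.61 × 5.0) = 2.35 / 3.050 = 0.7705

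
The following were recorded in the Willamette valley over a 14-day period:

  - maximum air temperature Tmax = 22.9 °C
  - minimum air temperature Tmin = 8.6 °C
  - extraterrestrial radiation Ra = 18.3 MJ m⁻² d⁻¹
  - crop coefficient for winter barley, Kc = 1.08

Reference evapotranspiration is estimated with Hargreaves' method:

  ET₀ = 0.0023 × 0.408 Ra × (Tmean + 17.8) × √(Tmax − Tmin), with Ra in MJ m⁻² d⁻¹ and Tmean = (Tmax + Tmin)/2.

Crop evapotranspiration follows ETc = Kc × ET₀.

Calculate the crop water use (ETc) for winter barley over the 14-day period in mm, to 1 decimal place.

Tmean = (22.9 + 8.6)/2 = 15.75 °C
0.408 Ra = 0.408 × 18.3 = 7.4664 mm/d equivalent
ET₀ = 0.0023 × 7.4664 × (15.75 + 17.8) × √14.3 = 0.0023 × 7.4664 × 33.55 × 3.7815 = 2.1787 mm/d
ETc = Kc × ET₀ = 1.08 × 2.1787 = 2.3530 mm/d
Over 14 days: 2.3530 × 14 = 32.942 mm

32.9 mm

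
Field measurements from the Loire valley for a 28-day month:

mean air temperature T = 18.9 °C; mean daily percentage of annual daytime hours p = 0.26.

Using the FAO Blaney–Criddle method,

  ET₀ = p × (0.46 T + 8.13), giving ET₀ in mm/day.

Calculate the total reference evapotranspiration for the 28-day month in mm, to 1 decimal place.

122.5 mm

ET₀ = 0.26 × (0.46 × 18.9 + 8.13) = 0.26 × 16.824 = 4.3742 mm/d
Monthly total = 4.3742 × 28 = 122.478 mm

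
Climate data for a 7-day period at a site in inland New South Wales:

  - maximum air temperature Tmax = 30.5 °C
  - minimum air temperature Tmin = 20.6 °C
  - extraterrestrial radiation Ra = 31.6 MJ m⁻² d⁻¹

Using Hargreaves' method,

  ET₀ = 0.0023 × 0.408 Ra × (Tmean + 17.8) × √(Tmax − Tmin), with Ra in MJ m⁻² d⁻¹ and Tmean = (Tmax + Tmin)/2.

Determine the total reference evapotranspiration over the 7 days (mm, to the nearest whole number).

Tmean = (30.5 + 20.6)/2 = 25.55 °C
0.408 Ra = 0.408 × 31.6 = 12.8928 mm/d equivalent
ET₀ = 0.0023 × 12.8928 × (25.55 + 17.8) × √9.9 = 0.0023 × 12.8928 × 43.35 × 3.1464 = 4.0446 mm/d
Over 7 days: 4.0446 × 7 = 28.312 mm

28 mm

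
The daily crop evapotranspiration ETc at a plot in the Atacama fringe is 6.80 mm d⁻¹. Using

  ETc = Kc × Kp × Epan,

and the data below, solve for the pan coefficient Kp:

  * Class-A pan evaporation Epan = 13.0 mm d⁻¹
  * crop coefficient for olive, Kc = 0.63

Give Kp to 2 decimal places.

ETc = Kc × Kp × Epan  ⇒  Kp = ETc / (Kc × Epan)
Kp = 6.80 / (0.63 × 13.0) = 6.80 / 8.190 = 0.8303

0.83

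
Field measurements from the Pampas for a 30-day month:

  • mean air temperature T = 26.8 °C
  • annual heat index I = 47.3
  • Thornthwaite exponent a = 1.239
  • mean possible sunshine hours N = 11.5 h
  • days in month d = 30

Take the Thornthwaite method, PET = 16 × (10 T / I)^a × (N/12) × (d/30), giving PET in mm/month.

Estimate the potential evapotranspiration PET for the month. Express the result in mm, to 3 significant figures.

132 mm

10T/I = 10 × 26.8 / 47.3 = 5.6660
(10T/I)^a = 5.6660^1.239 = 8.5765
Uncorrected PET = 16 × 8.5765 = 137.224 mm
Correction = (N/12)(d/30) = (11.5/12)(30/30) = 0.9583
PET = 137.224 × 0.9583 = 131.502 mm/month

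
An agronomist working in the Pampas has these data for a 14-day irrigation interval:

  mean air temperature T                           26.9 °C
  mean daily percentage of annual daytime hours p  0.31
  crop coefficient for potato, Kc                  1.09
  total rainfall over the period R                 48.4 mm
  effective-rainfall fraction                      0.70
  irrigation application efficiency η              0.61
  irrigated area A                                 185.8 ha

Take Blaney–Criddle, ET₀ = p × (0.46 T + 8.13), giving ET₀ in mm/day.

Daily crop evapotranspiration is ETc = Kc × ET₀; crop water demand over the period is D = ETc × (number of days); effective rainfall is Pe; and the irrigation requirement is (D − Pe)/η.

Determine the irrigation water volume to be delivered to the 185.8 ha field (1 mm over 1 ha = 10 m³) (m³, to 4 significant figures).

192200 m³

ET₀ = 0.31 × (0.46 × 26.9 + 8.13) = 0.31 × 20.504 = 6.3562 mm/d
ETc = Kc × ET₀ = 1.09 × 6.3562 = 6.9283 mm/d
Crop demand D = ETc × 14 d = 6.9283 × 14 = 96.996 mm
Pe = 0.70 × 48.4 = 33.880 mm
D − Pe = 96.996 − 33.880 = 63.116 mm
Gross irrigation = 63.116 / 0.61 = 103.469 mm
Volume = 103.469 mm × 185.8 ha × 10 = 192245.4 m³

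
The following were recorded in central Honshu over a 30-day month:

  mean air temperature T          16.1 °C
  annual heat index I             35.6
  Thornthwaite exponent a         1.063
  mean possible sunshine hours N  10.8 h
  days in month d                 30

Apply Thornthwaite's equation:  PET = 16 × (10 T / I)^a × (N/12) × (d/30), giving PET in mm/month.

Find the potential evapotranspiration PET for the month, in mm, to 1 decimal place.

71.6 mm

10T/I = 10 × 16.1 / 35.6 = 4.5225
(10T/I)^a = 4.5225^1.063 = 4.9736
Uncorrected PET = 16 × 4.9736 = 79.578 mm
Correction = (N/12)(d/30) = (10.8/12)(30/30) = 0.9000
PET = 79.578 × 0.9000 = 71.620 mm/month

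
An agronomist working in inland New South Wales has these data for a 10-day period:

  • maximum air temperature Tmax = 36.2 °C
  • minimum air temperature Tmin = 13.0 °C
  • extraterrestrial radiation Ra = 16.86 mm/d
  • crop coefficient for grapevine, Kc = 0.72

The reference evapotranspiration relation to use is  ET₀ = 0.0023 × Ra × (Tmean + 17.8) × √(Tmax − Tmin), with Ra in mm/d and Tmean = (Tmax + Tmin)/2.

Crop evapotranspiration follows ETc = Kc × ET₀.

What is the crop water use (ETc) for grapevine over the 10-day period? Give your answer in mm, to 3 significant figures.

57.0 mm

Tmean = (36.2 + 13.0)/2 = 24.60 °C
ET₀ = 0.0023 × 16.86 × (24.60 + 17.8) × √23.2 = 0.0023 × 16.86 × 42.40 × 4.8166 = 7.9194 mm/d
ETc = Kc × ET₀ = 0.72 × 7.9194 = 5.7020 mm/d
Over 10 days: 5.7020 × 10 = 57.020 mm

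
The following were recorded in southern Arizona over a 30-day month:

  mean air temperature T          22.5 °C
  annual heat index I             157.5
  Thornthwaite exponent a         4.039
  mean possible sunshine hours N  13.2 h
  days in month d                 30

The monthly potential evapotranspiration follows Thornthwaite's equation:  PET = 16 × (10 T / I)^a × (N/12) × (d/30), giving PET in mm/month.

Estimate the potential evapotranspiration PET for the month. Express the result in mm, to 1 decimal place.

10T/I = 10 × 22.5 / 157.5 = 1.4286
(10T/I)^a = 1.4286^4.039 = 4.2236
Uncorrected PET = 16 × 4.2236 = 67.578 mm
Correction = (N/12)(d/30) = (13.2/12)(30/30) = 1.1000
PET = 67.578 × 1.1000 = 74.336 mm/month

74.3 mm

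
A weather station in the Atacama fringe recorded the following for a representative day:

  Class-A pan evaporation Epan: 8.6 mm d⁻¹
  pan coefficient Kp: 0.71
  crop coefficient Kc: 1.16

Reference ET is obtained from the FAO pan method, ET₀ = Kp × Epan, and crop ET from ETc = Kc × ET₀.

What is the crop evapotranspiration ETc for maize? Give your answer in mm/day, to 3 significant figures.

ET₀ = 0.71 × 8.6 = 6.1060 mm/d
ETc = Kc × ET₀ = 1.16 × 6.1060 = 7.0830 mm/d

7.08 mm/day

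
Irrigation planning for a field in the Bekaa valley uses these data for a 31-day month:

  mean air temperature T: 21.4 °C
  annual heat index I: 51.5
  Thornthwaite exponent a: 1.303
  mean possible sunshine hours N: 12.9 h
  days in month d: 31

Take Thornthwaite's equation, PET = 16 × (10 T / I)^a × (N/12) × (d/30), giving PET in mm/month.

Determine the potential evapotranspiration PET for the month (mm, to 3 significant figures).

114 mm

10T/I = 10 × 21.4 / 51.5 = 4.1553
(10T/I)^a = 4.1553^1.303 = 6.3979
Uncorrected PET = 16 × 6.3979 = 102.366 mm
Correction = (N/12)(d/30) = (12.9/12)(31/30) = 1.1108
PET = 102.366 × 1.1108 = 113.708 mm/month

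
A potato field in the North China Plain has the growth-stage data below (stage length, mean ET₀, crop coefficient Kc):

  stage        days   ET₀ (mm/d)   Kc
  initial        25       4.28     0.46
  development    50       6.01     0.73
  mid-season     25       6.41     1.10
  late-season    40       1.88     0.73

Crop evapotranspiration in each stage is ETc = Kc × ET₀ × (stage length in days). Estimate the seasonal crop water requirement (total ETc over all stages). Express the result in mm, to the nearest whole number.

initial: 0.46 × 4.28 × 25 = 49.22 mm
development: 0.73 × 6.01 × 50 = 219.37 mm
mid-season: 1.10 × 6.41 × 25 = 176.28 mm
late-season: 0.73 × 1.88 × 40 = 54.90 mm
Seasonal total = 499.77 mm

500 mm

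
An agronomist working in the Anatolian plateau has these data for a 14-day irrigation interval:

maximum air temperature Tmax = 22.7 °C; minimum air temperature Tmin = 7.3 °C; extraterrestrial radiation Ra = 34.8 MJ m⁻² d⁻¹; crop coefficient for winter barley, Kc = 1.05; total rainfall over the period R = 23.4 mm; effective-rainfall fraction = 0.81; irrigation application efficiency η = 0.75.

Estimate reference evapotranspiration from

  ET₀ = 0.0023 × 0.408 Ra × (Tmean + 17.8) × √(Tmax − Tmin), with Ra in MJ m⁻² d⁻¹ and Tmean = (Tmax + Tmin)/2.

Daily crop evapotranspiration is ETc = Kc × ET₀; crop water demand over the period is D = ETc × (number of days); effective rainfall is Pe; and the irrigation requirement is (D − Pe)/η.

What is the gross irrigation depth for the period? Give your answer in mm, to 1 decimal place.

Tmean = (22.7 + 7.3)/2 = 15.00 °C
0.408 Ra = 0.408 × 34.8 = 14.1984 mm/d equivalent
ET₀ = 0.0023 × 14.1984 × (15.00 + 17.8) × √15.4 = 0.0023 × 14.1984 × 32.80 × 3.9243 = 4.2034 mm/d
ETc = Kc × ET₀ = 1.05 × 4.2034 = 4.4136 mm/d
Crop demand D = ETc × 14 d = 4.4136 × 14 = 61.790 mm
Pe = 0.81 × 23.4 = 18.954 mm
D − Pe = 61.790 − 18.954 = 42.836 mm
Gross irrigation = 42.836 / 0.75 = 57.115 mm

57.1 mm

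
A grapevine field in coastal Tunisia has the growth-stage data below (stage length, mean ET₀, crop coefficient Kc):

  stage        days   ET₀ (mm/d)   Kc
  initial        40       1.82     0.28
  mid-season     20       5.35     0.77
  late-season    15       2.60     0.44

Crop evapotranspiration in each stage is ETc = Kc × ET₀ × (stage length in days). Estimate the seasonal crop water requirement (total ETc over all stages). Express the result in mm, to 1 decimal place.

119.9 mm

initial: 0.28 × 1.82 × 40 = 20.38 mm
mid-season: 0.77 × 5.35 × 20 = 82.39 mm
late-season: 0.44 × 2.60 × 15 = 17.16 mm
Seasonal total = 119.93 mm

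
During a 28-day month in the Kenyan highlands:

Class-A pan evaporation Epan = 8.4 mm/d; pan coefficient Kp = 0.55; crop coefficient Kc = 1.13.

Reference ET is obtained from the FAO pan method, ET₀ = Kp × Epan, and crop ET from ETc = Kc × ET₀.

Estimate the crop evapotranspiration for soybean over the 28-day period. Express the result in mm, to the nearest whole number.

ET₀ = 0.55 × 8.4 = 4.6200 mm/d
ETc = Kc × ET₀ = 1.13 × 4.6200 = 5.2206 mm/d
Over 28 days: 5.2206 × 28 = 146.177 mm

146 mm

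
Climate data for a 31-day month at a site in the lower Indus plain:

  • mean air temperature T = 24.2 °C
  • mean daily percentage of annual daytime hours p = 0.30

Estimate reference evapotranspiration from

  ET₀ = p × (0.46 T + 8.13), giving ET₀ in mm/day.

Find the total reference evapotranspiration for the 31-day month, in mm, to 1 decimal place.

179.1 mm

ET₀ = 0.30 × (0.46 × 24.2 + 8.13) = 0.30 × 19.262 = 5.7786 mm/d
Monthly total = 5.7786 × 31 = 179.137 mm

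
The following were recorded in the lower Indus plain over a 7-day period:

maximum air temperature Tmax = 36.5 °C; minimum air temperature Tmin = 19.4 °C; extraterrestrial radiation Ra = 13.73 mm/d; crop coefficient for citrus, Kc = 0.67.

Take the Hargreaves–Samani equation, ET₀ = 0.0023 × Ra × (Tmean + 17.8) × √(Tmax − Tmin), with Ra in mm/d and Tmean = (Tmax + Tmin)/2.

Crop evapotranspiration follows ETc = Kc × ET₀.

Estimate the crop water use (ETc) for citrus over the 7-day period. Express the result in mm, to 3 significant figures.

28.0 mm

Tmean = (36.5 + 19.4)/2 = 27.95 °C
ET₀ = 0.0023 × 13.73 × (27.95 + 17.8) × √17.1 = 0.0023 × 13.73 × 45.75 × 4.1352 = 5.9743 mm/d
ETc = Kc × ET₀ = 0.67 × 5.9743 = 4.0028 mm/d
Over 7 days: 4.0028 × 7 = 28.020 mm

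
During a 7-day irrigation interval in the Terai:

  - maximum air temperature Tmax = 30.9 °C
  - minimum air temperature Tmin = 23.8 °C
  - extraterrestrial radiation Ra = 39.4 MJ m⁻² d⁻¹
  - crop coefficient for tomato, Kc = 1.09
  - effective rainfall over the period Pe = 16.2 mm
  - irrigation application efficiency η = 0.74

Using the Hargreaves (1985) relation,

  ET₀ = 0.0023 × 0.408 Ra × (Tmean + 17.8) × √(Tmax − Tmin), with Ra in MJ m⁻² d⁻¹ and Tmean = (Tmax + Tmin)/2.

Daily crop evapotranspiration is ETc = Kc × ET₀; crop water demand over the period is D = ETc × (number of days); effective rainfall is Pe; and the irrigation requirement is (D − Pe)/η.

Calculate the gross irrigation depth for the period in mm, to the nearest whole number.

Tmean = (30.9 + 23.8)/2 = 27.35 °C
0.408 Ra = 0.408 × 39.4 = 16.0752 mm/d equivalent
ET₀ = 0.0023 × 16.0752 × (27.35 + 17.8) × √7.1 = 0.0023 × 16.0752 × 45.15 × 2.6646 = 4.4481 mm/d
ETc = Kc × ET₀ = 1.09 × 4.4481 = 4.8484 mm/d
Crop demand D = ETc × 7 d = 4.8484 × 7 = 33.939 mm
D − Pe = 33.939 − 16.2 = 17.739 mm
Gross irrigation = 17.739 / 0.74 = 23.972 mm

24 mm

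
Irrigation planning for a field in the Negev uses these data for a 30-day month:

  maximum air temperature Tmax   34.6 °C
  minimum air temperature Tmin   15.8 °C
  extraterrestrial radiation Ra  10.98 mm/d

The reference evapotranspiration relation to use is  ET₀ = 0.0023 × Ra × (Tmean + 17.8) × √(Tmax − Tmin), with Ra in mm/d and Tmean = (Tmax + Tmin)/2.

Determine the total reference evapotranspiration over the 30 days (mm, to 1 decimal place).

Tmean = (34.6 + 15.8)/2 = 25.20 °C
ET₀ = 0.0023 × 10.98 × (25.20 + 17.8) × √18.8 = 0.0023 × 10.98 × 43.00 × 4.3359 = 4.7084 mm/d
Over 30 days: 4.7084 × 30 = 141.252 mm

141.3 mm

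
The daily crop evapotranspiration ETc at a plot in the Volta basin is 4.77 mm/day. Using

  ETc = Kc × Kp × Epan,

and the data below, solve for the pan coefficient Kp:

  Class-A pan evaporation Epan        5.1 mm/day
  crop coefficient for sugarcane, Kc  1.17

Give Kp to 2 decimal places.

ETc = Kc × Kp × Epan  ⇒  Kp = ETc / (Kc × Epan)
Kp = 4.77 / (1.17 × 5.1) = 4.77 / 5.967 = 0.7994

0.80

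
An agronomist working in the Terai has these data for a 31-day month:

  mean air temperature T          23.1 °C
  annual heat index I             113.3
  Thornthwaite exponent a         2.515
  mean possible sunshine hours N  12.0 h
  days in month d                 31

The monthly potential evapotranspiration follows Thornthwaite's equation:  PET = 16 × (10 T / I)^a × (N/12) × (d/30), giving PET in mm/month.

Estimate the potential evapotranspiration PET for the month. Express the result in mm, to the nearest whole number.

99 mm

10T/I = 10 × 23.1 / 113.3 = 2.0388
(10T/I)^a = 2.0388^2.515 = 5.9990
Uncorrected PET = 16 × 5.9990 = 95.984 mm
Correction = (N/12)(d/30) = (12.0/12)(31/30) = 1.0333
PET = 95.984 × 1.0333 = 99.180 mm/month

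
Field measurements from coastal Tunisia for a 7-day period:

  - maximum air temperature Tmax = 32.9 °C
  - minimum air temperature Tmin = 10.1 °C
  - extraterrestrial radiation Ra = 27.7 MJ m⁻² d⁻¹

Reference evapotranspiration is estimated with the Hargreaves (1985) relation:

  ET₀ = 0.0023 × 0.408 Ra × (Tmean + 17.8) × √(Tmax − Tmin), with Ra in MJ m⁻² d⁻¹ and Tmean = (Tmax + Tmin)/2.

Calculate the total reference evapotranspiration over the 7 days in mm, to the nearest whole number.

Tmean = (32.9 + 10.1)/2 = 21.50 °C
0.408 Ra = 0.408 × 27.7 = 11.3016 mm/d equivalent
ET₀ = 0.0023 × 11.3016 × (21.50 + 17.8) × √22.8 = 0.0023 × 11.3016 × 39.30 × 4.7749 = 4.8778 mm/d
Over 7 days: 4.8778 × 7 = 34.145 mm

34 mm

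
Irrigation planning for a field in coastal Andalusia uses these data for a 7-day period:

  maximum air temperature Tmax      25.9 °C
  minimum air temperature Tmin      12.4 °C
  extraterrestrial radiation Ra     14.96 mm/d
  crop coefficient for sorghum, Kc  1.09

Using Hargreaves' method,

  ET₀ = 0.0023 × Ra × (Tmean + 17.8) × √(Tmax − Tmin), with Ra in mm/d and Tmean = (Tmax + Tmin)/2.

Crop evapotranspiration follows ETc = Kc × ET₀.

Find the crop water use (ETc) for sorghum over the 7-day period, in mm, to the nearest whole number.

Tmean = (25.9 + 12.4)/2 = 19.15 °C
ET₀ = 0.0023 × 14.96 × (19.15 + 17.8) × √13.5 = 0.0023 × 14.96 × 36.95 × 3.6742 = 4.6713 mm/d
ETc = Kc × ET₀ = 1.09 × 4.6713 = 5.0917 mm/d
Over 7 days: 5.0917 × 7 = 35.642 mm

36 mm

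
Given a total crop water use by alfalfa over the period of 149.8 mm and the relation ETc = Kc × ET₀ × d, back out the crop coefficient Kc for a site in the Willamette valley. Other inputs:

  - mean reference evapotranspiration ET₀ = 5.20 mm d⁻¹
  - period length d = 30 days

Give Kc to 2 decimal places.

ETc = Kc × ET₀ × d  ⇒  Kc = ETc / (ET₀ × d)
Kc = 149.8 / (5.20 × 30) = 149.8 / 156.00 = 0.9603

0.96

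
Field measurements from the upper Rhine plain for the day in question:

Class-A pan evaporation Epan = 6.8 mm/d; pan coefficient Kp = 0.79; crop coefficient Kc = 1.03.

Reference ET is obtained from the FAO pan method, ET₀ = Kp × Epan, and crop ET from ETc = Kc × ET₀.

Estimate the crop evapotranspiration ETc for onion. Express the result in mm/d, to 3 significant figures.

5.53 mm/d

ET₀ = 0.79 × 6.8 = 5.3720 mm/d
ETc = Kc × ET₀ = 1.03 × 5.3720 = 5.5332 mm/d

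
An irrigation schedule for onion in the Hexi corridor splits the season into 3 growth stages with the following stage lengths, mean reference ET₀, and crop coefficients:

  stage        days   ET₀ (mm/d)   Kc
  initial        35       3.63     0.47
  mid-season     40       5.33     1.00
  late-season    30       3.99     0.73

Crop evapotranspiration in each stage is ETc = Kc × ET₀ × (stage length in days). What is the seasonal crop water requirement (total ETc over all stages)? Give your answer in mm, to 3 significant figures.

initial: 0.47 × 3.63 × 35 = 59.71 mm
mid-season: 1.00 × 5.33 × 40 = 213.20 mm
late-season: 0.73 × 3.99 × 30 = 87.38 mm
Seasonal total = 360.29 mm

360 mm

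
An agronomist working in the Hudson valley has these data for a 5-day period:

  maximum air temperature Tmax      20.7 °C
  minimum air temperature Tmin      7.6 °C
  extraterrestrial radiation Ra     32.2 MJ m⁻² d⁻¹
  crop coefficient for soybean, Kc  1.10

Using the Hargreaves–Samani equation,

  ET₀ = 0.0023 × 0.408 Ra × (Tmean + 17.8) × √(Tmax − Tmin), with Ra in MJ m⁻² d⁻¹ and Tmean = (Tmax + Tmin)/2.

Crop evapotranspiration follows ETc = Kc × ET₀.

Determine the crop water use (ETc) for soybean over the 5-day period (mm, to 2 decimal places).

Tmean = (20.7 + 7.6)/2 = 14.15 °C
0.408 Ra = 0.408 × 32.2 = 13.1376 mm/d equivalent
ET₀ = 0.0023 × 13.1376 × (14.15 + 17.8) × √13.1 = 0.0023 × 13.1376 × 31.95 × 3.6194 = 3.4942 mm/d
ETc = Kc × ET₀ = 1.10 × 3.4942 = 3.8436 mm/d
Over 5 days: 3.8436 × 5 = 19.218 mm

19.22 mm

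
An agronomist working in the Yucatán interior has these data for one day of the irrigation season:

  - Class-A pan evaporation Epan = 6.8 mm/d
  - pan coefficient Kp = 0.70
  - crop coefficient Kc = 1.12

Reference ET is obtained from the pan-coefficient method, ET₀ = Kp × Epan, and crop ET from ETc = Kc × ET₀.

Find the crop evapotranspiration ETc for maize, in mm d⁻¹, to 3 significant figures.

5.33 mm d⁻¹

ET₀ = 0.70 × 6.8 = 4.7600 mm/d
ETc = Kc × ET₀ = 1.12 × 4.7600 = 5.3312 mm/d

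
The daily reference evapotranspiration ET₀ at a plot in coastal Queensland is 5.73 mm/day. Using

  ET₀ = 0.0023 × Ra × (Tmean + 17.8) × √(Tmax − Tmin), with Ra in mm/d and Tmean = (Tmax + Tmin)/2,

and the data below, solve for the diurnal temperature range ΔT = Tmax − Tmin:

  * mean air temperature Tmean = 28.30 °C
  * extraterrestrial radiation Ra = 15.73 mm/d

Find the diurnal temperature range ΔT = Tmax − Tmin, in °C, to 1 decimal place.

11.8 °C

√ΔT = ET₀ / [0.0023 × Ra × (Tmean+17.8)] = 5.73 / (0.0023 × 15.73 × 46.10) = 3.4356
ΔT = 3.4356² = 11.803 °C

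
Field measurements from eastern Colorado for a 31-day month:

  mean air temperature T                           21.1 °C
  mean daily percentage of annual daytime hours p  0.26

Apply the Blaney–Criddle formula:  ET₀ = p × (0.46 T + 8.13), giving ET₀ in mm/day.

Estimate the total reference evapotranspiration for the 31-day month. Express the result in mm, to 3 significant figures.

ET₀ = 0.26 × (0.46 × 21.1 + 8.13) = 0.26 × 17.836 = 4.6374 mm/d
Monthly total = 4.6374 × 31 = 143.759 mm

144 mm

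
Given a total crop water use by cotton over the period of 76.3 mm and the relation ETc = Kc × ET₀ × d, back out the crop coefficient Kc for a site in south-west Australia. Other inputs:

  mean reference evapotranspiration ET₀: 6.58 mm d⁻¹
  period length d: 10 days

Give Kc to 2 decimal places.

ETc = Kc × ET₀ × d  ⇒  Kc = ETc / (ET₀ × d)
Kc = 76.3 / (6.58 × 10) = 76.3 / 65.80 = 1.1596

1.16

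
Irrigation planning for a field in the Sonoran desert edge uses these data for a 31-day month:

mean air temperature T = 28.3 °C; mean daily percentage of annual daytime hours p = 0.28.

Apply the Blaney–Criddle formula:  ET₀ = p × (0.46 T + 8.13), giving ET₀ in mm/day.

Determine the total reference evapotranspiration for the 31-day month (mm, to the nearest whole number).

184 mm

ET₀ = 0.28 × (0.46 × 28.3 + 8.13) = 0.28 × 21.148 = 5.9214 mm/d
Monthly total = 5.9214 × 31 = 183.563 mm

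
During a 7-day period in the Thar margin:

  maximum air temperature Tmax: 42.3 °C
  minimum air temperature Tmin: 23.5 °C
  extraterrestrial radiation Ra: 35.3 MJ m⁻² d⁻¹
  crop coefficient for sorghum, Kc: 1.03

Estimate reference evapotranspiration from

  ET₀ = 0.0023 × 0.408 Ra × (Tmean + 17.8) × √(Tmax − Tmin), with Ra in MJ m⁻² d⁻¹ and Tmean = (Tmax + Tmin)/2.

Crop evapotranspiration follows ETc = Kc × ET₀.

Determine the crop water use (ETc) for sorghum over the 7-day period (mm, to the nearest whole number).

Tmean = (42.3 + 23.5)/2 = 32.90 °C
0.408 Ra = 0.408 × 35.3 = 14.4024 mm/d equivalent
ET₀ = 0.0023 × 14.4024 × (32.90 + 17.8) × √18.8 = 0.0023 × 14.4024 × 50.70 × 4.3359 = 7.2820 mm/d
ETc = Kc × ET₀ = 1.03 × 7.2820 = 7.5005 mm/d
Over 7 days: 7.5005 × 7 = 52.504 mm

53 mm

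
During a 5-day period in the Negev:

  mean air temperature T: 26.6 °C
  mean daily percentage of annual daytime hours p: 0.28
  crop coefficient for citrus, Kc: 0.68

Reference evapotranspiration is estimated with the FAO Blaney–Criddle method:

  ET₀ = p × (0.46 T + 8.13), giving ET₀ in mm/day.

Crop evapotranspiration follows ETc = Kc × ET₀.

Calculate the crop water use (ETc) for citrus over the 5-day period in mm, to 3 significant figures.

ET₀ = 0.28 × (0.46 × 26.6 + 8.13) = 0.28 × 20.366 = 5.7025 mm/d
ETc = Kc × ET₀ = 0.68 × 5.7025 = 3.8777 mm/d
Over 5 days: 3.8777 × 5 = 19.389 mm

19.4 mm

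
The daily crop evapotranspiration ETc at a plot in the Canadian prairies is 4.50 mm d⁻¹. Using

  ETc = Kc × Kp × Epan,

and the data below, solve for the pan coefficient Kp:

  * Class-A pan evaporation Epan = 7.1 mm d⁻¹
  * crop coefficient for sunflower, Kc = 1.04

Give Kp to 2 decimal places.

0.61

ETc = Kc × Kp × Epan  ⇒  Kp = ETc / (Kc × Epan)
Kp = 4.50 / (1.04 × 7.1) = 4.50 / 7.384 = 0.6094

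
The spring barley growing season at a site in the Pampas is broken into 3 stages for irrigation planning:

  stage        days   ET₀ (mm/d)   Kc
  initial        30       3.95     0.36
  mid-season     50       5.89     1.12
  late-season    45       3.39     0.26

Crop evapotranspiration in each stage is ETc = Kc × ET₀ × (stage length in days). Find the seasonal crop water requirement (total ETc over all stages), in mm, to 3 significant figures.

412 mm

initial: 0.36 × 3.95 × 30 = 42.66 mm
mid-season: 1.12 × 5.89 × 50 = 329.84 mm
late-season: 0.26 × 3.39 × 45 = 39.66 mm
Seasonal total = 412.16 mm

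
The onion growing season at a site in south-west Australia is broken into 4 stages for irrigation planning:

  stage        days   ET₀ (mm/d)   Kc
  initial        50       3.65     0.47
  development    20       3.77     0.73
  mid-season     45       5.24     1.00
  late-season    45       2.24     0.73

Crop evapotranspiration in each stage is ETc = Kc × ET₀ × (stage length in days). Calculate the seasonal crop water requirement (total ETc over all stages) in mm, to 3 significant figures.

450 mm

initial: 0.47 × 3.65 × 50 = 85.78 mm
development: 0.73 × 3.77 × 20 = 55.04 mm
mid-season: 1.00 × 5.24 × 45 = 235.80 mm
late-season: 0.73 × 2.24 × 45 = 73.58 mm
Seasonal total = 450.20 mm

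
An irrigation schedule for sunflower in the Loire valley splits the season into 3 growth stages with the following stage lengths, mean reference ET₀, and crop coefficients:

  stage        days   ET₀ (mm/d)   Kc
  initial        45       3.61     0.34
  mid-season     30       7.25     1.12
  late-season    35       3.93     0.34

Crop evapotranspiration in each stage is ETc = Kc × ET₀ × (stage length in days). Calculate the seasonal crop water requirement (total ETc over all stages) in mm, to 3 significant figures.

346 mm

initial: 0.34 × 3.61 × 45 = 55.23 mm
mid-season: 1.12 × 7.25 × 30 = 243.60 mm
late-season: 0.34 × 3.93 × 35 = 46.77 mm
Seasonal total = 345.60 mm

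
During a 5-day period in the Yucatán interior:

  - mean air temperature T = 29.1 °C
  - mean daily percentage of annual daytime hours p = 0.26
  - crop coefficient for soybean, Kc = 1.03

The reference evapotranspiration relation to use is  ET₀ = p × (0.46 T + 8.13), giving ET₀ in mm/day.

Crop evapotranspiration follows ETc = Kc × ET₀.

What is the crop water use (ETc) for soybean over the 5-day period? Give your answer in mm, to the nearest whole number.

29 mm

ET₀ = 0.26 × (0.46 × 29.1 + 8.13) = 0.26 × 21.516 = 5.5942 mm/d
ETc = Kc × ET₀ = 1.03 × 5.5942 = 5.7620 mm/d
Over 5 days: 5.7620 × 5 = 28.810 mm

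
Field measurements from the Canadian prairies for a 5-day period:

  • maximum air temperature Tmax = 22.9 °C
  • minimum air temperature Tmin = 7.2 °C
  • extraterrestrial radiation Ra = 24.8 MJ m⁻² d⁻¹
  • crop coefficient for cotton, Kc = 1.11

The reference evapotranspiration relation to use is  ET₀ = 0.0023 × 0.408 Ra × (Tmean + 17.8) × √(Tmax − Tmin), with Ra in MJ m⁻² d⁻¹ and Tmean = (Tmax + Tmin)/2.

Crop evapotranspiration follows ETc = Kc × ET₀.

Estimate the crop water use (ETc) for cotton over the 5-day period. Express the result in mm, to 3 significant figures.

Tmean = (22.9 + 7.2)/2 = 15.05 °C
0.408 Ra = 0.408 × 24.8 = 10.1184 mm/d equivalent
ET₀ = 0.0023 × 10.1184 × (15.05 + 17.8) × √15.7 = 0.0023 × 10.1184 × 32.85 × 3.9623 = 3.0292 mm/d
ETc = Kc × ET₀ = 1.11 × 3.0292 = 3.3624 mm/d
Over 5 days: 3.3624 × 5 = 16.812 mm

16.8 mm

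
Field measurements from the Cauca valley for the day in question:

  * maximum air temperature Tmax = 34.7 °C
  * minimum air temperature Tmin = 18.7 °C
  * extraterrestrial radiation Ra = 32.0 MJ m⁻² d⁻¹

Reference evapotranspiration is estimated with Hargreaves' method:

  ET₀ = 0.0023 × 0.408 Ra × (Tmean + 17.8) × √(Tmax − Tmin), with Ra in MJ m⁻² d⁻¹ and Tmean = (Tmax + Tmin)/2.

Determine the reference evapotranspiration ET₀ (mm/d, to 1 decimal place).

Tmean = (34.7 + 18.7)/2 = 26.70 °C
0.408 Ra = 0.408 × 32.0 = 13.0560 mm/d equivalent
ET₀ = 0.0023 × 13.0560 × (26.70 + 17.8) × √16.0 = 0.0023 × 13.0560 × 44.50 × 4.0000 = 5.3451 mm/d

5.3 mm/d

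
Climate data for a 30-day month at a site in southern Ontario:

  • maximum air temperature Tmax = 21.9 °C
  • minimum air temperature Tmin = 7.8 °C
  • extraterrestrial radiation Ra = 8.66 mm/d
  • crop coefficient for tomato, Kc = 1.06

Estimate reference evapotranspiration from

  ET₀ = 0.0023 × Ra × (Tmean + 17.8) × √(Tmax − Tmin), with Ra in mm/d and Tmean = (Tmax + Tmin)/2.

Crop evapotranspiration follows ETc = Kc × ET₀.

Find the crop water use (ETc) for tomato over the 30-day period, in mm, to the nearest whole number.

78 mm

Tmean = (21.9 + 7.8)/2 = 14.85 °C
ET₀ = 0.0023 × 8.66 × (14.85 + 17.8) × √14.1 = 0.0023 × 8.66 × 32.65 × 3.7550 = 2.4420 mm/d
ETc = Kc × ET₀ = 1.06 × 2.4420 = 2.5885 mm/d
Over 30 days: 2.5885 × 30 = 77.655 mm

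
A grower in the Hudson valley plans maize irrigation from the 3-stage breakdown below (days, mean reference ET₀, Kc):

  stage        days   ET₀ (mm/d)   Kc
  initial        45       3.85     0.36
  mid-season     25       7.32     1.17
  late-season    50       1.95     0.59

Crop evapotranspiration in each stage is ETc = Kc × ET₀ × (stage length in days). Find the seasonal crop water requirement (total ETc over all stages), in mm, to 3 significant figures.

334 mm

initial: 0.36 × 3.85 × 45 = 62.37 mm
mid-season: 1.17 × 7.32 × 25 = 214.11 mm
late-season: 0.59 × 1.95 × 50 = 57.53 mm
Seasonal total = 334.01 mm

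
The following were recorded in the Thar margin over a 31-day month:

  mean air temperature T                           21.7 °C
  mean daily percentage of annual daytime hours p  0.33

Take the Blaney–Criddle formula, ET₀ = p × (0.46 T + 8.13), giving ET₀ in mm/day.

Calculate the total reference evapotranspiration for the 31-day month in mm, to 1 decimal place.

ET₀ = 0.33 × (0.46 × 21.7 + 8.13) = 0.33 × 18.112 = 5.9770 mm/d
Monthly total = 5.9770 × 31 = 185.287 mm

185.3 mm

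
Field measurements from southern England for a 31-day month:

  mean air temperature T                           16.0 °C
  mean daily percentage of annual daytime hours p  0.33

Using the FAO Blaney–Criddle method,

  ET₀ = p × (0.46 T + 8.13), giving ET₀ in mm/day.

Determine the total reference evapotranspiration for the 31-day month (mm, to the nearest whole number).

158 mm

ET₀ = 0.33 × (0.46 × 16.0 + 8.13) = 0.33 × 15.490 = 5.1117 mm/d
Monthly total = 5.1117 × 31 = 158.463 mm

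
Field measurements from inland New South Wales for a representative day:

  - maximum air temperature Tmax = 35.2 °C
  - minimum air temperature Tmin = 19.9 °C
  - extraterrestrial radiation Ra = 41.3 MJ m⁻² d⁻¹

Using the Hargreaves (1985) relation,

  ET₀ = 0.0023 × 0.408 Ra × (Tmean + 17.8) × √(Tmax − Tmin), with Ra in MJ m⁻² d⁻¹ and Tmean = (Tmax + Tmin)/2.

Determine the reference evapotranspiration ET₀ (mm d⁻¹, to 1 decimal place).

6.9 mm d⁻¹

Tmean = (35.2 + 19.9)/2 = 27.55 °C
0.408 Ra = 0.408 × 41.3 = 16.8504 mm/d equivalent
ET₀ = 0.0023 × 16.8504 × (27.55 + 17.8) × √15.3 = 0.0023 × 16.8504 × 45.35 × 3.9115 = 6.8748 mm/d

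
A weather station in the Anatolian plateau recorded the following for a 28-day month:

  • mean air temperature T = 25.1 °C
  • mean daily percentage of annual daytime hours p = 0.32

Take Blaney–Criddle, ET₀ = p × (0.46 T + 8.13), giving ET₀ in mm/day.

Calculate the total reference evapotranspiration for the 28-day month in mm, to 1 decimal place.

ET₀ = 0.32 × (0.46 × 25.1 + 8.13) = 0.32 × 19.676 = 6.2963 mm/d
Monthly total = 6.2963 × 28 = 176.296 mm

176.3 mm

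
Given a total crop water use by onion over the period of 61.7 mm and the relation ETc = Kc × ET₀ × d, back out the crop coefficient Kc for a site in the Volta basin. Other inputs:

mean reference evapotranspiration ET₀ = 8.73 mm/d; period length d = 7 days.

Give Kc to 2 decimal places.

ETc = Kc × ET₀ × d  ⇒  Kc = ETc / (ET₀ × d)
Kc = 61.7 / (8.73 × 7) = 61.7 / 61.11 = 1.0097

1.01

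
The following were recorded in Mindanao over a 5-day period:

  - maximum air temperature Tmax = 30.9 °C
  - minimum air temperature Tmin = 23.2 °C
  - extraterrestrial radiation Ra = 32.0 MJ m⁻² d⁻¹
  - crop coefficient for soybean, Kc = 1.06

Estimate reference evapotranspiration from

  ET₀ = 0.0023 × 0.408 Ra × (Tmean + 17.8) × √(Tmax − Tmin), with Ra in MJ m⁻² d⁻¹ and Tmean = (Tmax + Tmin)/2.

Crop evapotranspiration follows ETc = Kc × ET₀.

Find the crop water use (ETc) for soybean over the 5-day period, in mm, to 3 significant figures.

19.8 mm

Tmean = (30.9 + 23.2)/2 = 27.05 °C
0.408 Ra = 0.408 × 32.0 = 13.0560 mm/d equivalent
ET₀ = 0.0023 × 13.0560 × (27.05 + 17.8) × √7.7 = 0.0023 × 13.0560 × 44.85 × 2.7749 = 3.7372 mm/d
ETc = Kc × ET₀ = 1.06 × 3.7372 = 3.9614 mm/d
Over 5 days: 3.9614 × 5 = 19.807 mm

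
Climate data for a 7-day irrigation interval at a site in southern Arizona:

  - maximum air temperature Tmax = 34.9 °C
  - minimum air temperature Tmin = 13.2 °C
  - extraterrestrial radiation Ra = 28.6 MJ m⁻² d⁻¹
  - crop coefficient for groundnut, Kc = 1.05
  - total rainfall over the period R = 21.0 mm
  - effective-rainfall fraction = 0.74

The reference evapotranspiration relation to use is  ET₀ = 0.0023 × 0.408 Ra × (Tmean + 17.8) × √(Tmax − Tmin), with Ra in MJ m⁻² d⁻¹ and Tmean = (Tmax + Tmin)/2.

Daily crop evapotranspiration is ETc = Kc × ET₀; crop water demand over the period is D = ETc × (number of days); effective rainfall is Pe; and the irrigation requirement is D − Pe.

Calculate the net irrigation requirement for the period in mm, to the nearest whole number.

23 mm

Tmean = (34.9 + 13.2)/2 = 24.05 °C
0.408 Ra = 0.408 × 28.6 = 11.6688 mm/d equivalent
ET₀ = 0.0023 × 11.6688 × (24.05 + 17.8) × √21.7 = 0.0023 × 11.6688 × 41.85 × 4.6583 = 5.2321 mm/d
ETc = Kc × ET₀ = 1.05 × 5.2321 = 5.4937 mm/d
Crop demand D = ETc × 7 d = 5.4937 × 7 = 38.456 mm
Pe = 0.74 × 21.0 = 15.540 mm
D − Pe = 38.456 − 15.540 = 22.916 mm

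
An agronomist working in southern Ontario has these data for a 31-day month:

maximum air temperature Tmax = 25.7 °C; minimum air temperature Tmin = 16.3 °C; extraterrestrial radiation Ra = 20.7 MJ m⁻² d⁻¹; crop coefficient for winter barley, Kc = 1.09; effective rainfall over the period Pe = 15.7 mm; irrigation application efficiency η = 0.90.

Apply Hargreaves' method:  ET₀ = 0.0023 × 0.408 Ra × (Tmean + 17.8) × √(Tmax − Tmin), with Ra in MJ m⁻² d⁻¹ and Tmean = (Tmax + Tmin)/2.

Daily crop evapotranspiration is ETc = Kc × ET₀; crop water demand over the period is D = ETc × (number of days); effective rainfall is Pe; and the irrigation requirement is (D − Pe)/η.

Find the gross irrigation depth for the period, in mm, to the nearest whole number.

Tmean = (25.7 + 16.3)/2 = 21.00 °C
0.408 Ra = 0.408 × 20.7 = 8.4456 mm/d equivalent
ET₀ = 0.0023 × 8.4456 × (21.00 + 17.8) × √9.4 = 0.0023 × 8.4456 × 38.80 × 3.0659 = 2.3107 mm/d
ETc = Kc × ET₀ = 1.09 × 2.3107 = 2.5187 mm/d
Crop demand D = ETc × 31 d = 2.5187 × 31 = 78.080 mm
D − Pe = 78.080 − 15.7 = 62.380 mm
Gross irrigation = 62.380 / 0.90 = 69.311 mm

69 mm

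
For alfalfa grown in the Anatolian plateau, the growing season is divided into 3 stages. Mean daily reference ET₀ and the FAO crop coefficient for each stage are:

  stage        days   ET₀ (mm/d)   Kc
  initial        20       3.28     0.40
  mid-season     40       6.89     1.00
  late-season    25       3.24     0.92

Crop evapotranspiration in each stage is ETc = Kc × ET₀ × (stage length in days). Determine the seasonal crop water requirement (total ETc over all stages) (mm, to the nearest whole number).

376 mm

initial: 0.40 × 3.28 × 20 = 26.24 mm
mid-season: 1.00 × 6.89 × 40 = 275.60 mm
late-season: 0.92 × 3.24 × 25 = 74.52 mm
Seasonal total = 376.36 mm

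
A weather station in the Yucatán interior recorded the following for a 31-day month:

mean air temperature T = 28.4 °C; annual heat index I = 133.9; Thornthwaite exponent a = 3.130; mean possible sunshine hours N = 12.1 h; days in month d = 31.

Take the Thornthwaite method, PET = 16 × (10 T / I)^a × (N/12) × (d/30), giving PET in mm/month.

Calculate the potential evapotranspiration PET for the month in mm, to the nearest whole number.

10T/I = 10 × 28.4 / 133.9 = 2.1210
(10T/I)^a = 2.1210^3.130 = 10.5214
Uncorrected PET = 16 × 10.5214 = 168.342 mm
Correction = (N/12)(d/30) = (12.1/12)(31/30) = 1.0419
PET = 168.342 × 1.0419 = 175.396 mm/month

175 mm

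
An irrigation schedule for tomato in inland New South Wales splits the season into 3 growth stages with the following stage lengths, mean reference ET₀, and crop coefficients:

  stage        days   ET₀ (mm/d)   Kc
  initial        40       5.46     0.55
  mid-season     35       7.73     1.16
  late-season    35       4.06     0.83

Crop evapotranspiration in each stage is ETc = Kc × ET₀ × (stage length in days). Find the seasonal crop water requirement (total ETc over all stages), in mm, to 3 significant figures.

552 mm

initial: 0.55 × 5.46 × 40 = 120.12 mm
mid-season: 1.16 × 7.73 × 35 = 313.84 mm
late-season: 0.83 × 4.06 × 35 = 117.94 mm
Seasonal total = 551.90 mm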